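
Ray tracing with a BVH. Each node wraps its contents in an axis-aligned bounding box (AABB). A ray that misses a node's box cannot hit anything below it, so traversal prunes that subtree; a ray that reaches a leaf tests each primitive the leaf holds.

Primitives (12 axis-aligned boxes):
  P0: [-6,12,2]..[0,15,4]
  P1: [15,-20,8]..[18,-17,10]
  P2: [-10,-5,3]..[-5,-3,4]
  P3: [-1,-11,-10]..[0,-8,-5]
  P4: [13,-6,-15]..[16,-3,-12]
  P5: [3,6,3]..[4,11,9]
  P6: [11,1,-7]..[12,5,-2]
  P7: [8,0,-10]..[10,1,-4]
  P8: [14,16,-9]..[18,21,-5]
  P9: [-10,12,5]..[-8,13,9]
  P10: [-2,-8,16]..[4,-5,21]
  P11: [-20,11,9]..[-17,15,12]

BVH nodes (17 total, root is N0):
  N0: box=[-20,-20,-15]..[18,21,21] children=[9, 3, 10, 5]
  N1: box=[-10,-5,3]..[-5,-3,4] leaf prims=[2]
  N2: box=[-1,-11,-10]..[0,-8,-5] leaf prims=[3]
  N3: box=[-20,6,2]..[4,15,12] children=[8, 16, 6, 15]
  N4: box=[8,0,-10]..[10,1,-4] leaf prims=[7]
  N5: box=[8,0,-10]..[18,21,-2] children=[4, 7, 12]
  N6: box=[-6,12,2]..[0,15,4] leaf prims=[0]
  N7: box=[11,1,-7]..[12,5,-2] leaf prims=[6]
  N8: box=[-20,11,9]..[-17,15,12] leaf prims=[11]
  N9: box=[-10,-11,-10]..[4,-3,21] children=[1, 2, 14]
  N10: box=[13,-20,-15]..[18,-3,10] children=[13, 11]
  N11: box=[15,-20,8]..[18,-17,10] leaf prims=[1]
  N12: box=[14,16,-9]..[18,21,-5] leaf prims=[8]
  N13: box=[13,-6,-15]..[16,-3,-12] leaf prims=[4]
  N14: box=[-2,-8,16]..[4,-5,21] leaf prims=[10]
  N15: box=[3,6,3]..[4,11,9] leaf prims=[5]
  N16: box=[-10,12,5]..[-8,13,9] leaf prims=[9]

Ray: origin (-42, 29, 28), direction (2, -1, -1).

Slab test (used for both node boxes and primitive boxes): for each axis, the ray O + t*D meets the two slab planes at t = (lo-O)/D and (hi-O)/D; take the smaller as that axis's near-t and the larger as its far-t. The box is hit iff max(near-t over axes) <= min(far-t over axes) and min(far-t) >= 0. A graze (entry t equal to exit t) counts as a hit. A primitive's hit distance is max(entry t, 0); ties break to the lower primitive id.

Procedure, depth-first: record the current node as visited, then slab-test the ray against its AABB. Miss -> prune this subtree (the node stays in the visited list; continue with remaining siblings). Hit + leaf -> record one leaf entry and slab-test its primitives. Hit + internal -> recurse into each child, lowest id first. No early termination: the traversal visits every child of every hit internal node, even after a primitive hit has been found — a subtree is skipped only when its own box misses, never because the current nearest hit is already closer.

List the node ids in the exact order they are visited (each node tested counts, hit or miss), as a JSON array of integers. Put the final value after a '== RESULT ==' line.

Walk:
N0 x:[11,30] y:[8,49] z:[7,43] -> hit [11,30], descend [3, 5, 9, 10]
  N3 x:[11,23] y:[14,23] z:[16,26] -> hit [16,23], descend [6, 8, 15, 16]
    N6 x:[18,21] y:[14,17] z:[24,26] -> miss, prune
    N8 x:[11,25/2] y:[14,18] z:[16,19] -> miss, prune
    N15 x:[45/2,23] y:[18,23] z:[19,25] -> hit [45/2,23] leaf, test {P5@t=45/2}
    N16 x:[16,17] y:[16,17] z:[19,23] -> miss, prune
  N5 x:[25,30] y:[8,29] z:[30,38] -> miss, prune
  N9 x:[16,23] y:[32,40] z:[7,38] -> miss, prune
  N10 x:[55/2,30] y:[32,49] z:[18,43] -> miss, prune

Summary -> nodes [0, 3, 6, 8, 15, 16, 5, 9, 10]; box-tests=9; leaf-entries=1; first=P5

== RESULT ==
[0, 3, 6, 8, 15, 16, 5, 9, 10]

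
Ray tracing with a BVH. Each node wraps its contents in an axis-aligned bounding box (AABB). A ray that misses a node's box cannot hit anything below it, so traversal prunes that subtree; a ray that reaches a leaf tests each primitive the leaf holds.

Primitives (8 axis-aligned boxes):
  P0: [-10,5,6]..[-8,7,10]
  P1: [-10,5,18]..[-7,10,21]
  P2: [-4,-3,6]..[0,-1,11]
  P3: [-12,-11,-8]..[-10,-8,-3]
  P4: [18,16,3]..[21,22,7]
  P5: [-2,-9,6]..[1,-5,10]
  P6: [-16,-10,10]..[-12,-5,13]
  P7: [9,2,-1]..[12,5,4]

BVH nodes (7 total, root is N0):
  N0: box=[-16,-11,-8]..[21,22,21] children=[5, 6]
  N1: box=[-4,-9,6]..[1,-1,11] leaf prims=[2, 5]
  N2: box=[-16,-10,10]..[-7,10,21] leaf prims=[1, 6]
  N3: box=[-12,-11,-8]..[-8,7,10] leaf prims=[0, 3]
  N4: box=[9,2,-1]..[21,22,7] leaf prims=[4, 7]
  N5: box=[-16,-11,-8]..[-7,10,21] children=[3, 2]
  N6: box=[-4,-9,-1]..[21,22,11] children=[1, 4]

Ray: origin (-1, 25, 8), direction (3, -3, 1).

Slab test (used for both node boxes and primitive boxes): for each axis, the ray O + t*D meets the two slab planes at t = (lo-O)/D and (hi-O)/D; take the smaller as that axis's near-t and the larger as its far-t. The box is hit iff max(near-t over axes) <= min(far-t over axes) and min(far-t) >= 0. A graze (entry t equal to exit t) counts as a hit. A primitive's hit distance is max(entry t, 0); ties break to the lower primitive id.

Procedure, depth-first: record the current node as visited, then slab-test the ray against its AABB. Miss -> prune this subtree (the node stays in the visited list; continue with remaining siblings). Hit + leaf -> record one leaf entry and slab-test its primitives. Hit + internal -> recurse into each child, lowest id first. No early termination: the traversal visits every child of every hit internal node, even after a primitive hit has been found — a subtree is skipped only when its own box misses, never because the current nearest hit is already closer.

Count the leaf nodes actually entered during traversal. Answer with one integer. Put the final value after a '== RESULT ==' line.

Walk:
N0 x:[-5,22/3] y:[1,12] z:[-16,13] -> hit [1,22/3], descend [5, 6]
  N5 x:[-5,-2] y:[5,12] z:[-16,13] -> miss, prune
  N6 x:[-1,22/3] y:[1,34/3] z:[-9,3] -> hit [1,3], descend [1, 4]
    N1 x:[-1,2/3] y:[26/3,34/3] z:[-2,3] -> miss, prune
    N4 x:[10/3,22/3] y:[1,23/3] z:[-9,-1] -> miss, prune

5 AABB tests over nodes [0, 5, 6, 1, 4]; 0 leaves entered; closest miss.

== RESULT ==
0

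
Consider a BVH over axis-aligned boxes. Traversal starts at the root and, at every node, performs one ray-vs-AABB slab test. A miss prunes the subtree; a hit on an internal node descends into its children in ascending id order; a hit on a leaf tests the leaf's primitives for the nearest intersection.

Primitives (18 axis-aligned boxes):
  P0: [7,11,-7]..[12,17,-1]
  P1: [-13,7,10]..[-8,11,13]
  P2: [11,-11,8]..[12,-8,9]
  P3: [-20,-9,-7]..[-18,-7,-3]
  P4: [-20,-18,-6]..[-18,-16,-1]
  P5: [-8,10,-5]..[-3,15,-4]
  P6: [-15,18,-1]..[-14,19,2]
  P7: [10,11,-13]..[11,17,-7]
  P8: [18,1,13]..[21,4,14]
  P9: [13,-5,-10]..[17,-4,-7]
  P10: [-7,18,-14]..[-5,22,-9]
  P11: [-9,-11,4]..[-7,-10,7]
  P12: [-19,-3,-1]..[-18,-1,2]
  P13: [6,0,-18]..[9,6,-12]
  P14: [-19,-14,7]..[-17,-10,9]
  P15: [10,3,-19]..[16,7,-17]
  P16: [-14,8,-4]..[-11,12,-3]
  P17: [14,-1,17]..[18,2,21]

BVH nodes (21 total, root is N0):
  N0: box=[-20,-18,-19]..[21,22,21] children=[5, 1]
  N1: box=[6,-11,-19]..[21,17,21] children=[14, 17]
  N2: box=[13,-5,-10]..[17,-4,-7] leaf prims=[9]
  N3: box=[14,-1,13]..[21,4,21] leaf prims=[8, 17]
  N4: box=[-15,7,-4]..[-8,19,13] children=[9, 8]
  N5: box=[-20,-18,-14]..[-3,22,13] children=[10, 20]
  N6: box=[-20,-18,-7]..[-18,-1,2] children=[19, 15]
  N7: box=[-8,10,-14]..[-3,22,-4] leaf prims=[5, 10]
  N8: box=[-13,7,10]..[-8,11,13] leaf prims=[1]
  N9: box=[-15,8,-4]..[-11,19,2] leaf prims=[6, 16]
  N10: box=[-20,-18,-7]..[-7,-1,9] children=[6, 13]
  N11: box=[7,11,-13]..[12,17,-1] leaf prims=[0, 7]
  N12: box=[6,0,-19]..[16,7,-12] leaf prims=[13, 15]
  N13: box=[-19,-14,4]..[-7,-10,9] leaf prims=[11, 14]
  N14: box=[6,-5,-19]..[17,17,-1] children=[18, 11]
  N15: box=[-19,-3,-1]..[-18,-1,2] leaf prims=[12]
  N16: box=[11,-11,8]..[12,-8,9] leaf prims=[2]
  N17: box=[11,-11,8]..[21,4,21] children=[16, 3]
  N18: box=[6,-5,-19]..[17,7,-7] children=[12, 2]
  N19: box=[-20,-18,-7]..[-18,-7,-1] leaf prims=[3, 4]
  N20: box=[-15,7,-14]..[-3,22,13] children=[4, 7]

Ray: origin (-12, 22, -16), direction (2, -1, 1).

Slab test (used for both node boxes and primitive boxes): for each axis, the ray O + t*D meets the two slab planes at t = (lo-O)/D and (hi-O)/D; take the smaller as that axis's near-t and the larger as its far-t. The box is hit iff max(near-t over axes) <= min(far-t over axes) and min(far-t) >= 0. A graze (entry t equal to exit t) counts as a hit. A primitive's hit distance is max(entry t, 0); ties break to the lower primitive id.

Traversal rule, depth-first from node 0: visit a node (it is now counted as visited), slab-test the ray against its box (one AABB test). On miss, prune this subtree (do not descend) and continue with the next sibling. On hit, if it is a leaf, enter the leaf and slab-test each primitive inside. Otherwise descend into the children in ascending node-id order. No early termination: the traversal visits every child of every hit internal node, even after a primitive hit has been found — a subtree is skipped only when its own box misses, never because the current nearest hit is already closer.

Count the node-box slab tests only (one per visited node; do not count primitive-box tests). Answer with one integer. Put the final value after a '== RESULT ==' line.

Traverse from the root:
N0 x:[-4,33/2] y:[0,40] z:[-3,37] -> hit [0,33/2], descend [1, 5]
  N1 x:[9,33/2] y:[5,33] z:[-3,37] -> hit [9,33/2], descend [14, 17]
    N14 x:[9,29/2] y:[5,27] z:[-3,15] -> hit [9,29/2], descend [11, 18]
      N11 x:[19/2,12] y:[5,11] z:[3,15] -> hit [19/2,11] leaf, test {P0@t=19/2, P7(miss)}
      N18 x:[9,29/2] y:[15,27] z:[-3,9] -> miss, prune
    N17 x:[23/2,33/2] y:[18,33] z:[24,37] -> miss, prune
  N5 x:[-4,9/2] y:[0,40] z:[2,29] -> hit [2,9/2], descend [10, 20]
    N10 x:[-4,5/2] y:[23,40] z:[9,25] -> miss, prune
    N20 x:[-3/2,9/2] y:[0,15] z:[2,29] -> hit [2,9/2], descend [4, 7]
      N4 x:[-3/2,2] y:[3,15] z:[12,29] -> miss, prune
      N7 x:[2,9/2] y:[0,12] z:[2,12] -> hit [2,9/2] leaf, test {P5(miss), P10@t=5/2}

11 AABB tests over nodes [0, 1, 14, 11, 18, 17, 5, 10, 20, 4, 7]; 2 leaves entered; closest P10.

== RESULT ==
11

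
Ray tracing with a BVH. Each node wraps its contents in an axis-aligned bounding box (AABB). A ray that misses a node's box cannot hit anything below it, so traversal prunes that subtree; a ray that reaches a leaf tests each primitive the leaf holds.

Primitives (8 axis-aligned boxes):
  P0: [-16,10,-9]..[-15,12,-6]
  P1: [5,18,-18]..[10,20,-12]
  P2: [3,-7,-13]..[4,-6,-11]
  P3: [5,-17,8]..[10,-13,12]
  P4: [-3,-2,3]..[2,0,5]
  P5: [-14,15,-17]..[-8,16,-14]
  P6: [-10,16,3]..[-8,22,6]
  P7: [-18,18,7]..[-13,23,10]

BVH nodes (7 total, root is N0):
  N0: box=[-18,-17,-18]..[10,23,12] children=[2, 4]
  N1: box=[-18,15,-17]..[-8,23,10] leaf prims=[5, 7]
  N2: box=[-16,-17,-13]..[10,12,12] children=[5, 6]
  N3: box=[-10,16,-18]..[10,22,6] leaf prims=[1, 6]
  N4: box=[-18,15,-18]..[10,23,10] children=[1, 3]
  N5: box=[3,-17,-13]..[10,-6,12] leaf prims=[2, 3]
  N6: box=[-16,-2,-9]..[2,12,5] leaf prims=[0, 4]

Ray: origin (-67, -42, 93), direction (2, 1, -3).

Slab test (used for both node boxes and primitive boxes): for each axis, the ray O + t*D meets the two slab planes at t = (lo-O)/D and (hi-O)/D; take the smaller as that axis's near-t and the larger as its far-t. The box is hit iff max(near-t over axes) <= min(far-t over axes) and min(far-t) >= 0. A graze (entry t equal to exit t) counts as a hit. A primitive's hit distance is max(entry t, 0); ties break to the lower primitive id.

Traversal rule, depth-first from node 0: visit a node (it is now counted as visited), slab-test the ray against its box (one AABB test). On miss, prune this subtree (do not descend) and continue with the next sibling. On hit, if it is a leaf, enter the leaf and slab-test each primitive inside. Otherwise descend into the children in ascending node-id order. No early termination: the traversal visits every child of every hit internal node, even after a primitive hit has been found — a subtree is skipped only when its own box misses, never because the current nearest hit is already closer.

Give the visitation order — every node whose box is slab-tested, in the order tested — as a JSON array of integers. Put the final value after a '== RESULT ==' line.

Walk:
N0 x:[49/2,77/2] y:[25,65] z:[27,37] -> hit [27,37], descend [2, 4]
  N2 x:[51/2,77/2] y:[25,54] z:[27,106/3] -> hit [27,106/3], descend [5, 6]
    N5 x:[35,77/2] y:[25,36] z:[27,106/3] -> hit [35,106/3] leaf, test {P2@t=35, P3(miss)}
    N6 x:[51/2,69/2] y:[40,54] z:[88/3,34] -> miss, prune
  N4 x:[49/2,77/2] y:[57,65] z:[83/3,37] -> miss, prune

5 AABB tests over nodes [0, 2, 5, 6, 4]; 1 leaf entered; closest P2.

== RESULT ==
[0, 2, 5, 6, 4]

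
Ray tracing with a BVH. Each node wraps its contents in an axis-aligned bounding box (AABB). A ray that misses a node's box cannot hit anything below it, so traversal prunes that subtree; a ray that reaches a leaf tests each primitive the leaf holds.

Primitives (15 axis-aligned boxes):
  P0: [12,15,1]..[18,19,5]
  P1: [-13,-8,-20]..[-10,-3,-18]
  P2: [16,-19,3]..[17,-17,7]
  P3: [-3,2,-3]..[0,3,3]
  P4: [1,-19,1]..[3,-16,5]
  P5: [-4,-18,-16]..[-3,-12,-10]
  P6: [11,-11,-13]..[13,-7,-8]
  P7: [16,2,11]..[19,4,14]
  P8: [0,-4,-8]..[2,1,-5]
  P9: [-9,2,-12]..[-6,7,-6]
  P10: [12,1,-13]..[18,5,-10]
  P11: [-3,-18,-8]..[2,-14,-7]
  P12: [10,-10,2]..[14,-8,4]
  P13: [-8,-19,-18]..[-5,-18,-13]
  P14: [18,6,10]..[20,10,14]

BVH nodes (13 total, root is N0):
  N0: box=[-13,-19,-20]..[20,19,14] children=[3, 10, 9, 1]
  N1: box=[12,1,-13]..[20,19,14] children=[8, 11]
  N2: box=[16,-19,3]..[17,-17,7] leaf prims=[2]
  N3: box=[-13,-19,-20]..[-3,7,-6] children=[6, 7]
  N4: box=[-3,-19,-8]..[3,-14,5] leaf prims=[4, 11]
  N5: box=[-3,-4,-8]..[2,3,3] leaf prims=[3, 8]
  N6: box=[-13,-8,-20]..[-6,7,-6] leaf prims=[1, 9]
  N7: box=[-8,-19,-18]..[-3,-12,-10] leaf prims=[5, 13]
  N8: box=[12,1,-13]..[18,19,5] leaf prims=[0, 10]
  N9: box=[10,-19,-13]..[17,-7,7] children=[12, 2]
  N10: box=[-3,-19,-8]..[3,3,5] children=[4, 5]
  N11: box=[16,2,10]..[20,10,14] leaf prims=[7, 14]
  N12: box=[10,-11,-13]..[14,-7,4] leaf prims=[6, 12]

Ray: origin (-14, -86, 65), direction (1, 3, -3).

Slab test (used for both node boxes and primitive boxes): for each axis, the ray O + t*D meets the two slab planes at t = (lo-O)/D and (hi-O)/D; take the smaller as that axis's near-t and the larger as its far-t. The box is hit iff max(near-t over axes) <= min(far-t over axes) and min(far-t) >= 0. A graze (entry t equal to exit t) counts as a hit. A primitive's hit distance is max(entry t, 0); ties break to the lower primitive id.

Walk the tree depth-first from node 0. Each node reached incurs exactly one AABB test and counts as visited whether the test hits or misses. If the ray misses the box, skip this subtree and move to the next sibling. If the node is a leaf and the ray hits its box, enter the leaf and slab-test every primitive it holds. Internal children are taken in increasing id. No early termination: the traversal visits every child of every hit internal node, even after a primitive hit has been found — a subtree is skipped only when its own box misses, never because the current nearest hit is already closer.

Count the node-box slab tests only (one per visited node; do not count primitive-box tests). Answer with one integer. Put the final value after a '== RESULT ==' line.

Walk:
N0 x:[1,34] y:[67/3,35] z:[17,85/3] -> hit [67/3,85/3], descend [1, 3, 9, 10]
  N1 x:[26,34] y:[29,35] z:[17,26] -> miss, prune
  N3 x:[1,11] y:[67/3,31] z:[71/3,85/3] -> miss, prune
  N9 x:[24,31] y:[67/3,79/3] z:[58/3,26] -> hit [24,26], descend [2, 12]
    N2 x:[30,31] y:[67/3,23] z:[58/3,62/3] -> miss, prune
    N12 x:[24,28] y:[25,79/3] z:[61/3,26] -> hit [25,26] leaf, test {P6@t=25, P12(miss)}
  N10 x:[11,17] y:[67/3,89/3] z:[20,73/3] -> miss, prune

order=[0, 1, 3, 9, 2, 12, 10]  |boxes|=7  |leaves|=1  hit=P6

== RESULT ==
7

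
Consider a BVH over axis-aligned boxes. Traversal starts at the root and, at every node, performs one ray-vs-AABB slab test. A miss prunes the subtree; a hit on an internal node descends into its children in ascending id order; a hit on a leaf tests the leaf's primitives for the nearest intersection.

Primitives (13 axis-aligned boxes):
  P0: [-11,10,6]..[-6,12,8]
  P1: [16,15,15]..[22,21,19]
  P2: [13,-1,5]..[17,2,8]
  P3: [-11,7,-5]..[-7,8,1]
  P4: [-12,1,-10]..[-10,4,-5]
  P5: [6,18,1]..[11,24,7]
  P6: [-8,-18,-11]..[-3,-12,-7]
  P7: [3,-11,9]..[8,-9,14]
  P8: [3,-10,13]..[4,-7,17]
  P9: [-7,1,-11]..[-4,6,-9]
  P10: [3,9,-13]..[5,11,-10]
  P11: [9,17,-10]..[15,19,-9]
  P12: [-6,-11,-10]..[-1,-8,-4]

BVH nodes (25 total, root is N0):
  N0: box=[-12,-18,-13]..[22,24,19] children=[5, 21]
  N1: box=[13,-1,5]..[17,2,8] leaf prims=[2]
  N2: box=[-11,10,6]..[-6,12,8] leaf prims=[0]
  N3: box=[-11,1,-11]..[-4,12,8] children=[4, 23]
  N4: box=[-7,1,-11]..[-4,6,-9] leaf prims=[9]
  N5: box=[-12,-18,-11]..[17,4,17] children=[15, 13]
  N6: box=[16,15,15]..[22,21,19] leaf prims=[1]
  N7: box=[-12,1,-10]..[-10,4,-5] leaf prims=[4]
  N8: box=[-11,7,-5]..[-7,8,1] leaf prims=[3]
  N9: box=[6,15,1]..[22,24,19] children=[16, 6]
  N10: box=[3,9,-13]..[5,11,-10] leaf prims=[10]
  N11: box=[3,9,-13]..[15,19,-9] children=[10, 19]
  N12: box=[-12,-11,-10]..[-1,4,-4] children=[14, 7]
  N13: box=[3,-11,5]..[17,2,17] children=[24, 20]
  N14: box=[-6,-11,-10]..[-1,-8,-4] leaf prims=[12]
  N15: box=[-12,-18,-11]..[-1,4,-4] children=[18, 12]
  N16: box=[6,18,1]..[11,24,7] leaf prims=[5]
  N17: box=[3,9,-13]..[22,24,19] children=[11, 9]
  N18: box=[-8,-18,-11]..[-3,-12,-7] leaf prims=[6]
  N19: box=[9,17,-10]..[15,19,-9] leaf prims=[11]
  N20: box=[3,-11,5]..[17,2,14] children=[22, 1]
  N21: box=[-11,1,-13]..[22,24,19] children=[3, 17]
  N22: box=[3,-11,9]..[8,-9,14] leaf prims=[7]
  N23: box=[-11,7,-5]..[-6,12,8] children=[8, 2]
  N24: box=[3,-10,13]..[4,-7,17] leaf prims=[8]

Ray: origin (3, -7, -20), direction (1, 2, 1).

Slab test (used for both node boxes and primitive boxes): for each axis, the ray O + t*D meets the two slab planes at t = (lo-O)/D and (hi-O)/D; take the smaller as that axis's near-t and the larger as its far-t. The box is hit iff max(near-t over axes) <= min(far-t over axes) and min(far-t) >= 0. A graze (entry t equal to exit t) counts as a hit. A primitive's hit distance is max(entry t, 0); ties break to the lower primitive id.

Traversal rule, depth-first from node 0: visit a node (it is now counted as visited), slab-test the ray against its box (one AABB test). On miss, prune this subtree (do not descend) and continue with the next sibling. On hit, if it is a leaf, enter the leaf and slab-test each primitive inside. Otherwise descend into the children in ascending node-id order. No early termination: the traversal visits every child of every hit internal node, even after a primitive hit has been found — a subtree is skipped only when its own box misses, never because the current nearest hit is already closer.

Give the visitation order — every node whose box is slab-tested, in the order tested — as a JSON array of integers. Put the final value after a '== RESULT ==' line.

Trace the traversal:
N0 x:[-15,19] y:[-11/2,31/2] z:[7,39] -> hit [7,31/2], descend [5, 21]
  N5 x:[-15,14] y:[-11/2,11/2] z:[9,37] -> miss, prune
  N21 x:[-14,19] y:[4,31/2] z:[7,39] -> hit [7,31/2], descend [3, 17]
    N3 x:[-14,-7] y:[4,19/2] z:[9,28] -> miss, prune
    N17 x:[0,19] y:[8,31/2] z:[7,39] -> hit [8,31/2], descend [9, 11]
      N9 x:[3,19] y:[11,31/2] z:[21,39] -> miss, prune
      N11 x:[0,12] y:[8,13] z:[7,11] -> hit [8,11], descend [10, 19]
        N10 x:[0,2] y:[8,9] z:[7,10] -> miss, prune
        N19 x:[6,12] y:[12,13] z:[10,11] -> miss, prune

9 AABB tests over nodes [0, 5, 21, 3, 17, 9, 11, 10, 19]; 0 leaves entered; closest miss.

== RESULT ==
[0, 5, 21, 3, 17, 9, 11, 10, 19]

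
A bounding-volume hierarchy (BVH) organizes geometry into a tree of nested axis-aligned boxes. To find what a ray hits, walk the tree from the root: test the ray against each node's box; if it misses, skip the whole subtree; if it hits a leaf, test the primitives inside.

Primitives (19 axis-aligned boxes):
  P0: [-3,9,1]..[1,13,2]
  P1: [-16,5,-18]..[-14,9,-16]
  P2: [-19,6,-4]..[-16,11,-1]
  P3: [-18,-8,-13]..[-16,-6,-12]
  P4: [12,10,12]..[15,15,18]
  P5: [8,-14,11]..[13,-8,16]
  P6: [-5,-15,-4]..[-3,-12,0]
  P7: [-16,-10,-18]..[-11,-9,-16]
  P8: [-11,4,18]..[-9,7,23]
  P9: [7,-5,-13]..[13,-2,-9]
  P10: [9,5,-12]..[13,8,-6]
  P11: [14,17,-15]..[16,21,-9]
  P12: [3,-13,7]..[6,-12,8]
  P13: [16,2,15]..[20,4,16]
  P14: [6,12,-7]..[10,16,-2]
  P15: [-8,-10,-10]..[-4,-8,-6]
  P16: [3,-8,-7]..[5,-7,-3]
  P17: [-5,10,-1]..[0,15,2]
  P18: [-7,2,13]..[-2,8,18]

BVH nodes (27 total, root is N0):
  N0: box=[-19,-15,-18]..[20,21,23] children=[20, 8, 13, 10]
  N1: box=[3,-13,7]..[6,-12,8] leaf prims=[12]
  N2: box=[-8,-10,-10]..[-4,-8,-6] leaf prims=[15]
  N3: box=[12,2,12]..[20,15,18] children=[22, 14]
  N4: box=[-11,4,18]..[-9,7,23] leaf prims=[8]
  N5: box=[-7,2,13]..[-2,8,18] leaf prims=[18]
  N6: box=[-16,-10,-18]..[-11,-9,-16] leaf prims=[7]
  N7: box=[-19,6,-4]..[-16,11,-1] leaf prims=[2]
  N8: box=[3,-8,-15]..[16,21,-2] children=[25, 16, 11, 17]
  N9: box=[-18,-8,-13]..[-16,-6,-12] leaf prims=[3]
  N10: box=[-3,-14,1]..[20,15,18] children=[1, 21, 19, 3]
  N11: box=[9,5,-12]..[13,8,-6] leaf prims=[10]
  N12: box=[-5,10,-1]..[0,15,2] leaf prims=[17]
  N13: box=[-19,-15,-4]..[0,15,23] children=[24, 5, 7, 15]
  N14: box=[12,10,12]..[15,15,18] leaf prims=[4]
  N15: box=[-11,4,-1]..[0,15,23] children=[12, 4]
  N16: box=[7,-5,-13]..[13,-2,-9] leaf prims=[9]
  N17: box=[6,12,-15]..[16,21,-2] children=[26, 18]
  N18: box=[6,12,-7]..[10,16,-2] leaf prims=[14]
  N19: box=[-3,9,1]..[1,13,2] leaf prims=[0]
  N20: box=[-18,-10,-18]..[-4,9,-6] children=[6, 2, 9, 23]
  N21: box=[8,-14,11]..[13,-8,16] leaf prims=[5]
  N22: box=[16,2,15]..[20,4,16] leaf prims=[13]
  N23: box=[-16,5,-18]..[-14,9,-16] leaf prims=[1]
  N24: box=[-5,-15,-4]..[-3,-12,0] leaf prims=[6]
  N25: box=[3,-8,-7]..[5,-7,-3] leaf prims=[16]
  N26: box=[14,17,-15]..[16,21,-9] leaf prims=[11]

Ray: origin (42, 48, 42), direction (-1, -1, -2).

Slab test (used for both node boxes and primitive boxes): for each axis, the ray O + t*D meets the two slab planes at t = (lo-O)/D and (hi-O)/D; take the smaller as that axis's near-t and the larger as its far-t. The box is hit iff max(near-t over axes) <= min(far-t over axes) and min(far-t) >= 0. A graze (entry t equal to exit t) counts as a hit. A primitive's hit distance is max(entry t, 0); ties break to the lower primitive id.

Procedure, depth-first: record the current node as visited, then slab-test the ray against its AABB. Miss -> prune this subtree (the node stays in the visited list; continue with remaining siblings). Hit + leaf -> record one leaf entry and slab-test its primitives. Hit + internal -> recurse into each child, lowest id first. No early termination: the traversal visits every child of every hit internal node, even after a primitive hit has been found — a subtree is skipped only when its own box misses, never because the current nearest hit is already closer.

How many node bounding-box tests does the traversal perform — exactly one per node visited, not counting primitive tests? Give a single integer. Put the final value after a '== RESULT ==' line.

Traverse from the root:
N0 x:[22,61] y:[27,63] z:[19/2,30] -> hit [27,30], descend [8, 10, 13, 20]
  N8 x:[26,39] y:[27,56] z:[22,57/2] -> hit [27,57/2], descend [11, 16, 17, 25]
    N11 x:[29,33] y:[40,43] z:[24,27] -> miss, prune
    N16 x:[29,35] y:[50,53] z:[51/2,55/2] -> miss, prune
    N17 x:[26,36] y:[27,36] z:[22,57/2] -> hit [27,57/2], descend [18, 26]
      N18 x:[32,36] y:[32,36] z:[22,49/2] -> miss, prune
      N26 x:[26,28] y:[27,31] z:[51/2,57/2] -> hit [27,28] leaf, test {P11@t=27}
    N25 x:[37,39] y:[55,56] z:[45/2,49/2] -> miss, prune
  N10 x:[22,45] y:[33,62] z:[12,41/2] -> miss, prune
  N13 x:[42,61] y:[33,63] z:[19/2,23] -> miss, prune
  N20 x:[46,60] y:[39,58] z:[24,30] -> miss, prune

Summary -> nodes [0, 8, 11, 16, 17, 18, 26, 25, 10, 13, 20]; box-tests=11; leaf-entries=1; first=P11

== RESULT ==
11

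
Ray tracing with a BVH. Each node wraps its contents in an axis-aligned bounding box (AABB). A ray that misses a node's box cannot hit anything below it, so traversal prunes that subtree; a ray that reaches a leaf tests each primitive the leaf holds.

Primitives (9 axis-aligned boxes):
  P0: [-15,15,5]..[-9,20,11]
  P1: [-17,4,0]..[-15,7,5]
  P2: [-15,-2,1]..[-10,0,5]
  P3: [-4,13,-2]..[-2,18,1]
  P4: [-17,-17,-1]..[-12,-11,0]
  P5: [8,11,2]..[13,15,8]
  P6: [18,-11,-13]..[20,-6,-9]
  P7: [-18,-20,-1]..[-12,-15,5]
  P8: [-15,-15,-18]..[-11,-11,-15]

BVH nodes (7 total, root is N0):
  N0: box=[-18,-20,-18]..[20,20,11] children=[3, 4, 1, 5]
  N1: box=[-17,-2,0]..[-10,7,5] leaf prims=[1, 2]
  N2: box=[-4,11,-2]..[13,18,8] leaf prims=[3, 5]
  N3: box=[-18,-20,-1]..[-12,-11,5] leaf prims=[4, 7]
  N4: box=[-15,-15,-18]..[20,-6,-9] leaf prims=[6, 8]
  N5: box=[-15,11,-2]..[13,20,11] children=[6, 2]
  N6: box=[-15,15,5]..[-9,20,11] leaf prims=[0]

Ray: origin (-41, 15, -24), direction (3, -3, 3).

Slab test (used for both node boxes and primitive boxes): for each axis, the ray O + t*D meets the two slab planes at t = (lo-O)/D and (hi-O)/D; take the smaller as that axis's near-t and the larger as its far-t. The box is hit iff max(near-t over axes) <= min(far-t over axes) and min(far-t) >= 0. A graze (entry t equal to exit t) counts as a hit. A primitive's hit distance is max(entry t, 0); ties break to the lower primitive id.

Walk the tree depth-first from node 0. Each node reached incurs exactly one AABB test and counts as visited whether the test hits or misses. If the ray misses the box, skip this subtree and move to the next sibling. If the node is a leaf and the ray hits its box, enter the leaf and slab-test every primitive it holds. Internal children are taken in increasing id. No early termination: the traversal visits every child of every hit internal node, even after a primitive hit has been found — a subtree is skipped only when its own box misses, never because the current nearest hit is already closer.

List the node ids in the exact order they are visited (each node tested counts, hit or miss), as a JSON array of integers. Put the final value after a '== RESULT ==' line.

Trace the traversal:
N0 x:[23/3,61/3] y:[-5/3,35/3] z:[2,35/3] -> hit [23/3,35/3], descend [1, 3, 4, 5]
  N1 x:[8,31/3] y:[8/3,17/3] z:[8,29/3] -> miss, prune
  N3 x:[23/3,29/3] y:[26/3,35/3] z:[23/3,29/3] -> hit [26/3,29/3] leaf, test {P4(miss), P7(miss)}
  N4 x:[26/3,61/3] y:[7,10] z:[2,5] -> miss, prune
  N5 x:[26/3,18] y:[-5/3,4/3] z:[22/3,35/3] -> miss, prune

Summary -> nodes [0, 1, 3, 4, 5]; box-tests=5; leaf-entries=1; first=miss

== RESULT ==
[0, 1, 3, 4, 5]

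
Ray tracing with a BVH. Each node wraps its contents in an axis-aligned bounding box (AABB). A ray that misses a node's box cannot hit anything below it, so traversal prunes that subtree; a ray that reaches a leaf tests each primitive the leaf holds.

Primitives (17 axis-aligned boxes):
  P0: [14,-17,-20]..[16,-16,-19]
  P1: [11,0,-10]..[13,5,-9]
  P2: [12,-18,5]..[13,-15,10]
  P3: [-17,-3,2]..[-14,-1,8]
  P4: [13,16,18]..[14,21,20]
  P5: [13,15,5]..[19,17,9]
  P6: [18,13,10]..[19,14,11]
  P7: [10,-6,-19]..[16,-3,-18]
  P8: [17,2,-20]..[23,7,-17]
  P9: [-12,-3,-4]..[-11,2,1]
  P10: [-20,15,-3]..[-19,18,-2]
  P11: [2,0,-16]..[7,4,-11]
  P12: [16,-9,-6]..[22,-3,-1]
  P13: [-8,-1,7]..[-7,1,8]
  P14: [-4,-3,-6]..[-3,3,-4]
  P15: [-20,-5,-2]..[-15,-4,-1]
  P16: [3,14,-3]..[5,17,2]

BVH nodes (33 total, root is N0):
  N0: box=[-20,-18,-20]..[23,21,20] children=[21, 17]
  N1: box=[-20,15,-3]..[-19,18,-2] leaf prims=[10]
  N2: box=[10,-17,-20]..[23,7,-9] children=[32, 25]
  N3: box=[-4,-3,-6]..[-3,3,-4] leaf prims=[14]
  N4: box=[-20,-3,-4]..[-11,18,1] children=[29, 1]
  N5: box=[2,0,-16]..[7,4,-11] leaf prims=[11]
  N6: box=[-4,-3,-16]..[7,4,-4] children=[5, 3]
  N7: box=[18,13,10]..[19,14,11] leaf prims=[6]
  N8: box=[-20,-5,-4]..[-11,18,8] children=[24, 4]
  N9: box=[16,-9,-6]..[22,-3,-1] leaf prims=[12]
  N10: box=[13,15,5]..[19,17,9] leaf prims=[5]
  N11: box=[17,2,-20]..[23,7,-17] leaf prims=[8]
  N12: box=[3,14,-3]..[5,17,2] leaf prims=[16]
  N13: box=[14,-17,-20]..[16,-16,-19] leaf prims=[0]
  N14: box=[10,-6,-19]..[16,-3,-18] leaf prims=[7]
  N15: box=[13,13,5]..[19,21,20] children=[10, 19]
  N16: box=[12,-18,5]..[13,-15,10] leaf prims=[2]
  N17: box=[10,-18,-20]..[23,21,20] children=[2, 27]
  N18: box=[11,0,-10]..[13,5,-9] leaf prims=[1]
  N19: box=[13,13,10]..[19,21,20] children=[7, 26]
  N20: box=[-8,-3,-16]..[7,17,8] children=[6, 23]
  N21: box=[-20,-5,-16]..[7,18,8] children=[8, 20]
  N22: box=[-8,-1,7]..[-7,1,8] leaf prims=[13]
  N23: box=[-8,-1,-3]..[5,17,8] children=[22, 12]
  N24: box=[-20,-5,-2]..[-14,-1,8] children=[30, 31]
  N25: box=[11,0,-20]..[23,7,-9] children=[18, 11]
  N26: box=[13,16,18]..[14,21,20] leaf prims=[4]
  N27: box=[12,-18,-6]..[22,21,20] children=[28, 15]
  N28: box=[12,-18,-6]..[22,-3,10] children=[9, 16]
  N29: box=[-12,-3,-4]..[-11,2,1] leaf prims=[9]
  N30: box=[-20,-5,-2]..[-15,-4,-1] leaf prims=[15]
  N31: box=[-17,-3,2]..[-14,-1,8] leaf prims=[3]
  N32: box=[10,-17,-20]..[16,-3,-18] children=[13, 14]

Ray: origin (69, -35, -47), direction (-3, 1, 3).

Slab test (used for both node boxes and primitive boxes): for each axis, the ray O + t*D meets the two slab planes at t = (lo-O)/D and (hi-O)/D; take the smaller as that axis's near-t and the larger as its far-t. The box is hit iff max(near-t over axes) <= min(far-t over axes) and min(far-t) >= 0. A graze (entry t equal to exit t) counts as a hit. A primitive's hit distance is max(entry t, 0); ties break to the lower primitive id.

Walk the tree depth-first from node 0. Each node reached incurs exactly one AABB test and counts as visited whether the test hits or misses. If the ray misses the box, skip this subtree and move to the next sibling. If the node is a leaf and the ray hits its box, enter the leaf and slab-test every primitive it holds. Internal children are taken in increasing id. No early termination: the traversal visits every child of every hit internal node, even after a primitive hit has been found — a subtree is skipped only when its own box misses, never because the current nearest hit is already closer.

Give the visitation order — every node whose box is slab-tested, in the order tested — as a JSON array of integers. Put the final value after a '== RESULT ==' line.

Walk:
N0 x:[46/3,89/3] y:[17,56] z:[9,67/3] -> hit [17,67/3], descend [17, 21]
  N17 x:[46/3,59/3] y:[17,56] z:[9,67/3] -> hit [17,59/3], descend [2, 27]
    N2 x:[46/3,59/3] y:[18,42] z:[9,38/3] -> miss, prune
    N27 x:[47/3,19] y:[17,56] z:[41/3,67/3] -> hit [17,19], descend [15, 28]
      N15 x:[50/3,56/3] y:[48,56] z:[52/3,67/3] -> miss, prune
      N28 x:[47/3,19] y:[17,32] z:[41/3,19] -> hit [17,19], descend [9, 16]
        N9 x:[47/3,53/3] y:[26,32] z:[41/3,46/3] -> miss, prune
        N16 x:[56/3,19] y:[17,20] z:[52/3,19] -> hit [56/3,19] leaf, test {P2@t=56/3}
  N21 x:[62/3,89/3] y:[30,53] z:[31/3,55/3] -> miss, prune

9 AABB tests over nodes [0, 17, 2, 27, 15, 28, 9, 16, 21]; 1 leaf entered; closest P2.

== RESULT ==
[0, 17, 2, 27, 15, 28, 9, 16, 21]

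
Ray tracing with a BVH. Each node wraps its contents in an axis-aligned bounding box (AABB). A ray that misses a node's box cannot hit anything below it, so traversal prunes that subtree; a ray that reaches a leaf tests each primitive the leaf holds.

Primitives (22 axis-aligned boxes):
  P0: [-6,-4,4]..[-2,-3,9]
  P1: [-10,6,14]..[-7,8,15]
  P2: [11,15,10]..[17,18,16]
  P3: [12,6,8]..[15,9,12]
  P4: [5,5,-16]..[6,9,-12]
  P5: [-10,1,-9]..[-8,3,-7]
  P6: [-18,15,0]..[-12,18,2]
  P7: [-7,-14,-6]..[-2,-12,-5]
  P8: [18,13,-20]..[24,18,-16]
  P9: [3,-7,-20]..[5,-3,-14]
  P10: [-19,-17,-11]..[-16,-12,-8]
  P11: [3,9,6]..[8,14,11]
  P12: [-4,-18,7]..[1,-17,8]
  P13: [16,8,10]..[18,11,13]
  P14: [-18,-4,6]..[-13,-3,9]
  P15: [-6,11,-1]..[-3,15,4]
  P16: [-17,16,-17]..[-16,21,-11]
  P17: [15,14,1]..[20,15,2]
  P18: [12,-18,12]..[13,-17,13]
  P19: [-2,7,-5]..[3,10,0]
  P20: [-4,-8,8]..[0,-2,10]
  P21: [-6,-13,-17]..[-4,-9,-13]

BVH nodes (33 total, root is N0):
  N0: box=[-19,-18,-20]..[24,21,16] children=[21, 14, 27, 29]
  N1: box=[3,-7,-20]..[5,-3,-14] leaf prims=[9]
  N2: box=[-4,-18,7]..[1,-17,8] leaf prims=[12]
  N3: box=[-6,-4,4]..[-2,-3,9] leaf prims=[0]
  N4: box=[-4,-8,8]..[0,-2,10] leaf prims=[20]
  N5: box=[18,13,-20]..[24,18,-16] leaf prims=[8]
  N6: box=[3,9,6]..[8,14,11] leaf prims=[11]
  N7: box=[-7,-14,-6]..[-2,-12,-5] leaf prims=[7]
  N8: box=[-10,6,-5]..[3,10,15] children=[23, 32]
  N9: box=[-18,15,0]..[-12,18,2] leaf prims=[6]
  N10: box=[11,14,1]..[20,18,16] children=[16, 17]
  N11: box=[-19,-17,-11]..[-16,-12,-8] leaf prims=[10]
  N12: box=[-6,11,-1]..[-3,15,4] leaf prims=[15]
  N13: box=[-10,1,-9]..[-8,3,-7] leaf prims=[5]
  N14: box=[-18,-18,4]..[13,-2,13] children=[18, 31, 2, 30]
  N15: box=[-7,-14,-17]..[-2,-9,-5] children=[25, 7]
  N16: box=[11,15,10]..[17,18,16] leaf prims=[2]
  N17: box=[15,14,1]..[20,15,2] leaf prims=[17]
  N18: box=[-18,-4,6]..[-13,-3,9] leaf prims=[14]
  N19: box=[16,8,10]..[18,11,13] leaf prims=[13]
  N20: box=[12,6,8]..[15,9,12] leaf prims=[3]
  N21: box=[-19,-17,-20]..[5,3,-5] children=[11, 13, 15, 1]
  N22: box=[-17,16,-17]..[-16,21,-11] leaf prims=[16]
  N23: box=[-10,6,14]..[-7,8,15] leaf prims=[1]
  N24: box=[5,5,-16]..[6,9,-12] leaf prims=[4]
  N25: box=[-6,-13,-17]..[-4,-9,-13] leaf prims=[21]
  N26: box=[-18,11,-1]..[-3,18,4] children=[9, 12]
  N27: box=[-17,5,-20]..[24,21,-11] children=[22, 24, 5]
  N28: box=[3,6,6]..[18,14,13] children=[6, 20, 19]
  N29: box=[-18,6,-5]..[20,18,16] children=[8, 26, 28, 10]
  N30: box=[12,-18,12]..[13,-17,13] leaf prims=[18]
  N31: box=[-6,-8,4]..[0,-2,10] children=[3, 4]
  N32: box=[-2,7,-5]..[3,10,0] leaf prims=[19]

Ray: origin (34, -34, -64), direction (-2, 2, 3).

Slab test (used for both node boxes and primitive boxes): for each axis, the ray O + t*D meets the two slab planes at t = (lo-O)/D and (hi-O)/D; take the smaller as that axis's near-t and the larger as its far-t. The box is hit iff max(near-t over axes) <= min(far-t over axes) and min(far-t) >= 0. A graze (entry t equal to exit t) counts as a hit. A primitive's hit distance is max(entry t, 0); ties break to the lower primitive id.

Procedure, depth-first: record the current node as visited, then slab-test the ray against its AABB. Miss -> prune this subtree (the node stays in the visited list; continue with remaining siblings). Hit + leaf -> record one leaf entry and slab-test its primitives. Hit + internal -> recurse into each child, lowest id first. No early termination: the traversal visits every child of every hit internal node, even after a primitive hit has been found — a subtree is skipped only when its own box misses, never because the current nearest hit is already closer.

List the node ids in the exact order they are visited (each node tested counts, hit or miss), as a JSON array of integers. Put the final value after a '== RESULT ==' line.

Traverse from the root:
N0 x:[5,53/2] y:[8,55/2] z:[44/3,80/3] -> hit [44/3,53/2], descend [14, 21, 27, 29]
  N14 x:[21/2,26] y:[8,16] z:[68/3,77/3] -> miss, prune
  N21 x:[29/2,53/2] y:[17/2,37/2] z:[44/3,59/3] -> hit [44/3,37/2], descend [1, 11, 13, 15]
    N1 x:[29/2,31/2] y:[27/2,31/2] z:[44/3,50/3] -> hit [44/3,31/2] leaf, test {P9@t=44/3}
    N11 x:[25,53/2] y:[17/2,11] z:[53/3,56/3] -> miss, prune
    N13 x:[21,22] y:[35/2,37/2] z:[55/3,19] -> miss, prune
    N15 x:[18,41/2] y:[10,25/2] z:[47/3,59/3] -> miss, prune
  N27 x:[5,51/2] y:[39/2,55/2] z:[44/3,53/3] -> miss, prune
  N29 x:[7,26] y:[20,26] z:[59/3,80/3] -> hit [20,26], descend [8, 10, 26, 28]
    N8 x:[31/2,22] y:[20,22] z:[59/3,79/3] -> hit [20,22], descend [23, 32]
      N23 x:[41/2,22] y:[20,21] z:[26,79/3] -> miss, prune
      N32 x:[31/2,18] y:[41/2,22] z:[59/3,64/3] -> miss, prune
    N10 x:[7,23/2] y:[24,26] z:[65/3,80/3] -> miss, prune
    N26 x:[37/2,26] y:[45/2,26] z:[21,68/3] -> hit [45/2,68/3], descend [9, 12]
      N9 x:[23,26] y:[49/2,26] z:[64/3,22] -> miss, prune
      N12 x:[37/2,20] y:[45/2,49/2] z:[21,68/3] -> miss, prune
    N28 x:[8,31/2] y:[20,24] z:[70/3,77/3] -> miss, prune

17 AABB tests over nodes [0, 14, 21, 1, 11, 13, 15, 27, 29, 8, 23, 32, 10, 26, 9, 12, 28]; 1 leaf entered; closest P9.

== RESULT ==
[0, 14, 21, 1, 11, 13, 15, 27, 29, 8, 23, 32, 10, 26, 9, 12, 28]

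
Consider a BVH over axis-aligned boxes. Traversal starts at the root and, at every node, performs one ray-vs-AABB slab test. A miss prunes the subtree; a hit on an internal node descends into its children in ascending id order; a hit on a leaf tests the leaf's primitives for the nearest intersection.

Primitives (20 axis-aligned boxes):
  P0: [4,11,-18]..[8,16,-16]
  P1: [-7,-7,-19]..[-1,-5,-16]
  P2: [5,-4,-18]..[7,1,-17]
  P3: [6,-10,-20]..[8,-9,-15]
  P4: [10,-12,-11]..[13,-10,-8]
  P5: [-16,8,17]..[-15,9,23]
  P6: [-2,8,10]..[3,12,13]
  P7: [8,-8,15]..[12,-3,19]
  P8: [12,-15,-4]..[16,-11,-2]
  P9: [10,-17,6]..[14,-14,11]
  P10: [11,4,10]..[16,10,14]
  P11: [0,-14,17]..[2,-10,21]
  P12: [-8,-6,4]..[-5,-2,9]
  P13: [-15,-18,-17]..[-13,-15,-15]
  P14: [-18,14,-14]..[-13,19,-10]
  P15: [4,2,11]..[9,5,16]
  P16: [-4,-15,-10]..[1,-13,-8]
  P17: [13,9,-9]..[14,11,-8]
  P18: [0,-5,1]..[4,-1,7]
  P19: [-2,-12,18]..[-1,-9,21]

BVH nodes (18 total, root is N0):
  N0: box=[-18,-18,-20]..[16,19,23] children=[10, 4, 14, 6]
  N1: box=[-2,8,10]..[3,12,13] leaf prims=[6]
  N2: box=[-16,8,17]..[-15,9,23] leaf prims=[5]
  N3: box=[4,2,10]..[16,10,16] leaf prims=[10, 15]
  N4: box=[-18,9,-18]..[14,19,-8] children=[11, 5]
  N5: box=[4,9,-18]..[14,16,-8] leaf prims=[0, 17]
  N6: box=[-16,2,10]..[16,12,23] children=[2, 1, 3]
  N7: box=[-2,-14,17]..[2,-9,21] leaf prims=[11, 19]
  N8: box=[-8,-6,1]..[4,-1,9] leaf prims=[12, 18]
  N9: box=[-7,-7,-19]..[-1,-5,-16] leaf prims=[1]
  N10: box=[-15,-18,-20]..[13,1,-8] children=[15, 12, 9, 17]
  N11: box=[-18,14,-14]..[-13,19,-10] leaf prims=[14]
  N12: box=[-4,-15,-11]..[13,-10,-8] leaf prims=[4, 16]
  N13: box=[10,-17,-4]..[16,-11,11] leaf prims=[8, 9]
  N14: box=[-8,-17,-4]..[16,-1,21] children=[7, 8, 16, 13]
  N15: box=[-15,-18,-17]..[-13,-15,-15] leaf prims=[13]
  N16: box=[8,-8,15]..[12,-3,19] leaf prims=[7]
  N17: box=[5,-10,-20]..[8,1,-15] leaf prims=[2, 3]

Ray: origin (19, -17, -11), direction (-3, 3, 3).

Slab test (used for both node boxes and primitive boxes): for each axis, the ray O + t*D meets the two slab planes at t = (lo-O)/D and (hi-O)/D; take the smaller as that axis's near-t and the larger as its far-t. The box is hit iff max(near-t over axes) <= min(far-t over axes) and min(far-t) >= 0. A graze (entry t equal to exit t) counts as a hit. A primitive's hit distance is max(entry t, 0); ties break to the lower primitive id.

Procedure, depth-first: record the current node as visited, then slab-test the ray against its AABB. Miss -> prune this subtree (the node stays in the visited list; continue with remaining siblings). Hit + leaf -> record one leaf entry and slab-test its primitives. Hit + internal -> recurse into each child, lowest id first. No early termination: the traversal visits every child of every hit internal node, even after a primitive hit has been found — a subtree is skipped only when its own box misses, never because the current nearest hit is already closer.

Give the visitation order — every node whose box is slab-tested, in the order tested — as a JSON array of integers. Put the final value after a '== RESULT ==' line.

Trace the traversal:
N0 x:[1,37/3] y:[-1/3,12] z:[-3,34/3] -> hit [1,34/3], descend [4, 6, 10, 14]
  N4 x:[5/3,37/3] y:[26/3,12] z:[-7/3,1] -> miss, prune
  N6 x:[1,35/3] y:[19/3,29/3] z:[7,34/3] -> hit [7,29/3], descend [1, 2, 3]
    N1 x:[16/3,7] y:[25/3,29/3] z:[7,8] -> miss, prune
    N2 x:[34/3,35/3] y:[25/3,26/3] z:[28/3,34/3] -> miss, prune
    N3 x:[1,5] y:[19/3,9] z:[7,9] -> miss, prune
  N10 x:[2,34/3] y:[-1/3,6] z:[-3,1] -> miss, prune
  N14 x:[1,9] y:[0,16/3] z:[7/3,32/3] -> hit [7/3,16/3], descend [7, 8, 13, 16]
    N7 x:[17/3,7] y:[1,8/3] z:[28/3,32/3] -> miss, prune
    N8 x:[5,9] y:[11/3,16/3] z:[4,20/3] -> hit [5,16/3] leaf, test {P12(miss), P18@t=5}
    N13 x:[1,3] y:[0,2] z:[7/3,22/3] -> miss, prune
    N16 x:[7/3,11/3] y:[3,14/3] z:[26/3,10] -> miss, prune

order=[0, 4, 6, 1, 2, 3, 10, 14, 7, 8, 13, 16]  |boxes|=12  |leaves|=1  hit=P18

== RESULT ==
[0, 4, 6, 1, 2, 3, 10, 14, 7, 8, 13, 16]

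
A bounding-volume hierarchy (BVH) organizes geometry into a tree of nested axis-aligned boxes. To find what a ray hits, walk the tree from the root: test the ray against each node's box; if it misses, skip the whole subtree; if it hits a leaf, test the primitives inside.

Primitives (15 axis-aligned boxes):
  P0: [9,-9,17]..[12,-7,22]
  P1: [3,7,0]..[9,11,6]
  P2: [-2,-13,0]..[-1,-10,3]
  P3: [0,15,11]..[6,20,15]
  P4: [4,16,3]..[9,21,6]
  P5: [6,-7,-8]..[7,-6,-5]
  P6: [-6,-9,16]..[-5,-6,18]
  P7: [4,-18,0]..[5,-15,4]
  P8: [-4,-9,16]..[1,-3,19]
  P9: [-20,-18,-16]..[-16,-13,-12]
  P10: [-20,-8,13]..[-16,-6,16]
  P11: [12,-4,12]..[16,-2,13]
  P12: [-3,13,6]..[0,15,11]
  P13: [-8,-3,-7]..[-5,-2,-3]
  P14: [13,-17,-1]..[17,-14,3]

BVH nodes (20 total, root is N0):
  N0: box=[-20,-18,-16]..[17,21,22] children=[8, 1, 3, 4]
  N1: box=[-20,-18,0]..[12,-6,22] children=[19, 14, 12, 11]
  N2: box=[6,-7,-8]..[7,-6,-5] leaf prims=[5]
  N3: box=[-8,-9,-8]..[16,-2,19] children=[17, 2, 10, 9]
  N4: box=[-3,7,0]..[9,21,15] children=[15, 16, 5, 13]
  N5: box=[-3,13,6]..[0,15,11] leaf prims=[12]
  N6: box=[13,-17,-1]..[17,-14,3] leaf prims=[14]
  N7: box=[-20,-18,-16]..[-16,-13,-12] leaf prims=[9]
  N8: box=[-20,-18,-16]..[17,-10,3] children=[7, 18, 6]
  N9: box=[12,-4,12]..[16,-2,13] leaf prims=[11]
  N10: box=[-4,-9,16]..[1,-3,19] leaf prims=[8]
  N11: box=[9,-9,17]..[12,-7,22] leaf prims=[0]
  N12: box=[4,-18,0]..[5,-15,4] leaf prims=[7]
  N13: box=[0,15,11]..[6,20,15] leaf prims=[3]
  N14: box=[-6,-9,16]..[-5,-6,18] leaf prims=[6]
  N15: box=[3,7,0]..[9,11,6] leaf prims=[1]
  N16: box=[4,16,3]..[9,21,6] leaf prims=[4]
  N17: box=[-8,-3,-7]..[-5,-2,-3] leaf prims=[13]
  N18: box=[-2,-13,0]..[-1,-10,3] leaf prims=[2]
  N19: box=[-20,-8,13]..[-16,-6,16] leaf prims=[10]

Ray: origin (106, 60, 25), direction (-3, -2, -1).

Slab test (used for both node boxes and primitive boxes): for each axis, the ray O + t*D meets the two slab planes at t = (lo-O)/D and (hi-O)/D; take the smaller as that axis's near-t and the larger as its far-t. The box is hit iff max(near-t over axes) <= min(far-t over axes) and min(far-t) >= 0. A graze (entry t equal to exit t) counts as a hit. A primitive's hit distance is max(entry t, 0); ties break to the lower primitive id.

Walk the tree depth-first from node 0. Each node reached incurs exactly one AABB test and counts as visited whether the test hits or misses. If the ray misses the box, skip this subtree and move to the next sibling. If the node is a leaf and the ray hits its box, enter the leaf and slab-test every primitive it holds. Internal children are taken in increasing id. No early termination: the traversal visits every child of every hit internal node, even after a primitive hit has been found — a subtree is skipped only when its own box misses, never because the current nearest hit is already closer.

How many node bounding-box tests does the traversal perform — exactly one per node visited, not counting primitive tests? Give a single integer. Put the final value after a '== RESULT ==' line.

Traverse from the root:
N0 x:[89/3,42] y:[39/2,39] z:[3,41] -> hit [89/3,39], descend [1, 3, 4, 8]
  N1 x:[94/3,42] y:[33,39] z:[3,25] -> miss, prune
  N3 x:[30,38] y:[31,69/2] z:[6,33] -> hit [31,33], descend [2, 9, 10, 17]
    N2 x:[33,100/3] y:[33,67/2] z:[30,33] -> hit [33,33] leaf, test {P5@t=33}
    N9 x:[30,94/3] y:[31,32] z:[12,13] -> miss, prune
    N10 x:[35,110/3] y:[63/2,69/2] z:[6,9] -> miss, prune
    N17 x:[37,38] y:[31,63/2] z:[28,32] -> miss, prune
  N4 x:[97/3,109/3] y:[39/2,53/2] z:[10,25] -> miss, prune
  N8 x:[89/3,42] y:[35,39] z:[22,41] -> hit [35,39], descend [6, 7, 18]
    N6 x:[89/3,31] y:[37,77/2] z:[22,26] -> miss, prune
    N7 x:[122/3,42] y:[73/2,39] z:[37,41] -> miss, prune
    N18 x:[107/3,36] y:[35,73/2] z:[22,25] -> miss, prune

Visited [0, 1, 3, 2, 9, 10, 17, 4, 8, 6, 7, 18]. Tests: 12 box, 1 leaf. Nearest: P5.

== RESULT ==
12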